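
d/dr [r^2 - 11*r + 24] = 2*r - 11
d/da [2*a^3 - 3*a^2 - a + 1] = 6*a^2 - 6*a - 1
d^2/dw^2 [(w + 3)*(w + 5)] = 2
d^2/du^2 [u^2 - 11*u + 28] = 2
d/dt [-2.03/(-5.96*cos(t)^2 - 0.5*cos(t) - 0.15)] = (24.1976*cos(t) + 1.015)*sin(t)/(5.96*cos(t)^2 + 0.5*cos(t) + 0.15)^2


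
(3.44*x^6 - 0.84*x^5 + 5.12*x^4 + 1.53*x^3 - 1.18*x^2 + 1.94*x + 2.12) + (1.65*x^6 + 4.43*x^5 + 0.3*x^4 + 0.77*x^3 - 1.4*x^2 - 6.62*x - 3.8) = 5.09*x^6 + 3.59*x^5 + 5.42*x^4 + 2.3*x^3 - 2.58*x^2 - 4.68*x - 1.68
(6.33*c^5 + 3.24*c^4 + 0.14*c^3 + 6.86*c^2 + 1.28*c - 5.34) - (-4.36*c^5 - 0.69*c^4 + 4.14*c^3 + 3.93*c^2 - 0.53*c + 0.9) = 10.69*c^5 + 3.93*c^4 - 4.0*c^3 + 2.93*c^2 + 1.81*c - 6.24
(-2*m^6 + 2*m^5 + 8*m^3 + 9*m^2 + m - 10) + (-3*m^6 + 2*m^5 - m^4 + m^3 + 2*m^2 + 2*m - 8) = -5*m^6 + 4*m^5 - m^4 + 9*m^3 + 11*m^2 + 3*m - 18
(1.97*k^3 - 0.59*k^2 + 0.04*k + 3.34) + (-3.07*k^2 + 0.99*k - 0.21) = 1.97*k^3 - 3.66*k^2 + 1.03*k + 3.13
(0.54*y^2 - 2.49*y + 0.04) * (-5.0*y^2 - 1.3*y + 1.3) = -2.7*y^4 + 11.748*y^3 + 3.739*y^2 - 3.289*y + 0.052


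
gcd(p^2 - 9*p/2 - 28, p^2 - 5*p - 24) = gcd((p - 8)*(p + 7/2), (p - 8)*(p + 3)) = p - 8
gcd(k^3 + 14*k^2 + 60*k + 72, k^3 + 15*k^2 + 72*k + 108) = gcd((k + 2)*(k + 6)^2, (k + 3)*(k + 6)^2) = k^2 + 12*k + 36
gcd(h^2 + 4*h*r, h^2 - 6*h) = h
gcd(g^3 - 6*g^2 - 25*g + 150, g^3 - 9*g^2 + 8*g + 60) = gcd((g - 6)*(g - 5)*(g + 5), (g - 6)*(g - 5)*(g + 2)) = g^2 - 11*g + 30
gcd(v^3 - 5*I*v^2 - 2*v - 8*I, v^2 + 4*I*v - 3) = v + I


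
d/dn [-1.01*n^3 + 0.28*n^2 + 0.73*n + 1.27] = -3.03*n^2 + 0.56*n + 0.73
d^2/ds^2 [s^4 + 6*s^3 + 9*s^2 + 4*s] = 12*s^2 + 36*s + 18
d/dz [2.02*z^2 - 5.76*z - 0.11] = 4.04*z - 5.76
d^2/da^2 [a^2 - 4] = 2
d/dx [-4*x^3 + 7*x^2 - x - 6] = -12*x^2 + 14*x - 1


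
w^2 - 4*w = w*(w - 4)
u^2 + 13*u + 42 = (u + 6)*(u + 7)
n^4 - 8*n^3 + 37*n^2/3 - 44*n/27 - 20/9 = (n - 6)*(n - 5/3)*(n - 2/3)*(n + 1/3)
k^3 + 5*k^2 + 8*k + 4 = (k + 1)*(k + 2)^2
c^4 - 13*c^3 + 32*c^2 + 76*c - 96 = (c - 8)*(c - 6)*(c - 1)*(c + 2)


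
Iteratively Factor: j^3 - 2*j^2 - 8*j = (j + 2)*(j^2 - 4*j) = (j - 4)*(j + 2)*(j)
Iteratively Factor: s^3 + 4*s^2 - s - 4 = (s + 1)*(s^2 + 3*s - 4) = (s - 1)*(s + 1)*(s + 4)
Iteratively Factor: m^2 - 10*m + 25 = (m - 5)*(m - 5)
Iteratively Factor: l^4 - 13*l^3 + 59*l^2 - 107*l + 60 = (l - 3)*(l^3 - 10*l^2 + 29*l - 20) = (l - 5)*(l - 3)*(l^2 - 5*l + 4) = (l - 5)*(l - 3)*(l - 1)*(l - 4)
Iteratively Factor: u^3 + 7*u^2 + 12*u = (u)*(u^2 + 7*u + 12) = u*(u + 3)*(u + 4)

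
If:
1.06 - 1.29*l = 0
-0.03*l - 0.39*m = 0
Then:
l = 0.82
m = -0.06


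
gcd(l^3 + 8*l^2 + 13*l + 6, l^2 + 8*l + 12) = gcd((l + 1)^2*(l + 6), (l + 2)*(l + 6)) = l + 6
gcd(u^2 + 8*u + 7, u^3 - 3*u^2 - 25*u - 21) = u + 1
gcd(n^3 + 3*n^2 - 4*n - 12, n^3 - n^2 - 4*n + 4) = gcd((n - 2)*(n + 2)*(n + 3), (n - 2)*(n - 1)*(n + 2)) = n^2 - 4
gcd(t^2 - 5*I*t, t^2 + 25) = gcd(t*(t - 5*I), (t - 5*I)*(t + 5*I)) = t - 5*I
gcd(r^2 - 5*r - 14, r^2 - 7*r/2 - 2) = 1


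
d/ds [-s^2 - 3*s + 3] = -2*s - 3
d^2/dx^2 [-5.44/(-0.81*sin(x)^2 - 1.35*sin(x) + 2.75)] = (-14.276736*sin(x)^4 - 17.84592*sin(x)^3 - 36.969696*sin(x)^2 + 15.49584*sin(x) + 44.064)/(0.81*sin(x)^2 + 1.35*sin(x) - 2.75)^3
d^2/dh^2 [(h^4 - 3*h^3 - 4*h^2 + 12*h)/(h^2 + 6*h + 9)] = 2*(h^4 + 12*h^3 + 54*h^2 - 45*h - 108)/(h^4 + 12*h^3 + 54*h^2 + 108*h + 81)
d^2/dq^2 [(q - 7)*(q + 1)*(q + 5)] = 6*q - 2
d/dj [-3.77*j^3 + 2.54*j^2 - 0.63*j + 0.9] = -11.31*j^2 + 5.08*j - 0.63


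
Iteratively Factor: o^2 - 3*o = (o)*(o - 3)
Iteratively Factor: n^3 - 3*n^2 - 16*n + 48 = (n - 3)*(n^2 - 16) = (n - 3)*(n + 4)*(n - 4)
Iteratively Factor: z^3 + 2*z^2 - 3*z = (z)*(z^2 + 2*z - 3) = z*(z + 3)*(z - 1)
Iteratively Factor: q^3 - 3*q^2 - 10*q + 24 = (q - 4)*(q^2 + q - 6) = (q - 4)*(q + 3)*(q - 2)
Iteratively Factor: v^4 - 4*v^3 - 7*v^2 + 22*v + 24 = (v - 3)*(v^3 - v^2 - 10*v - 8) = (v - 4)*(v - 3)*(v^2 + 3*v + 2) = (v - 4)*(v - 3)*(v + 2)*(v + 1)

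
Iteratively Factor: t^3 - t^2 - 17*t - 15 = (t + 3)*(t^2 - 4*t - 5) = (t + 1)*(t + 3)*(t - 5)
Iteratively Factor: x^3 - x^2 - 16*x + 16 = (x + 4)*(x^2 - 5*x + 4) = (x - 4)*(x + 4)*(x - 1)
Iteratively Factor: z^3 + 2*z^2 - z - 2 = (z - 1)*(z^2 + 3*z + 2) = (z - 1)*(z + 2)*(z + 1)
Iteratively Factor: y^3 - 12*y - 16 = (y - 4)*(y^2 + 4*y + 4) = (y - 4)*(y + 2)*(y + 2)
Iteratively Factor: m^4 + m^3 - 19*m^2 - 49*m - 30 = (m + 3)*(m^3 - 2*m^2 - 13*m - 10) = (m - 5)*(m + 3)*(m^2 + 3*m + 2) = (m - 5)*(m + 1)*(m + 3)*(m + 2)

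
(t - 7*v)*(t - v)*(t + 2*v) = t^3 - 6*t^2*v - 9*t*v^2 + 14*v^3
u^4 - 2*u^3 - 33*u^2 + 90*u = u*(u - 5)*(u - 3)*(u + 6)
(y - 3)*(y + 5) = y^2 + 2*y - 15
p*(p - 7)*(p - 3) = p^3 - 10*p^2 + 21*p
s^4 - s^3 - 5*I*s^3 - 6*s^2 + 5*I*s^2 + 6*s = s*(s - 1)*(s - 3*I)*(s - 2*I)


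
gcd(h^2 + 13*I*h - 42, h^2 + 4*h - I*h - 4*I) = 1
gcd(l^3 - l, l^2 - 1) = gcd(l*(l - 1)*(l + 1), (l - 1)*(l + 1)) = l^2 - 1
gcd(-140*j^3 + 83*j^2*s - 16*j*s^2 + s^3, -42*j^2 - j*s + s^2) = -7*j + s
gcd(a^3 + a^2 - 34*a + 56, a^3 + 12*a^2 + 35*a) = a + 7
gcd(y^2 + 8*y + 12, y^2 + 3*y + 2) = y + 2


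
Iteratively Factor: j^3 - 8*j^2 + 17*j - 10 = (j - 1)*(j^2 - 7*j + 10) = (j - 5)*(j - 1)*(j - 2)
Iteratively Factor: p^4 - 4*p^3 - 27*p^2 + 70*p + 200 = (p + 4)*(p^3 - 8*p^2 + 5*p + 50) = (p + 2)*(p + 4)*(p^2 - 10*p + 25) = (p - 5)*(p + 2)*(p + 4)*(p - 5)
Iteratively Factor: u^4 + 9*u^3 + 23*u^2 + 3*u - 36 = (u - 1)*(u^3 + 10*u^2 + 33*u + 36) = (u - 1)*(u + 4)*(u^2 + 6*u + 9) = (u - 1)*(u + 3)*(u + 4)*(u + 3)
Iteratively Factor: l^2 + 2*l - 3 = (l - 1)*(l + 3)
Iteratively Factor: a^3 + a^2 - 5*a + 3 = (a - 1)*(a^2 + 2*a - 3) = (a - 1)^2*(a + 3)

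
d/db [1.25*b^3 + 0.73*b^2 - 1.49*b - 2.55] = 3.75*b^2 + 1.46*b - 1.49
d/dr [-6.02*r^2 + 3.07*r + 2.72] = 3.07 - 12.04*r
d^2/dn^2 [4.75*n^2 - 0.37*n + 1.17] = 9.50000000000000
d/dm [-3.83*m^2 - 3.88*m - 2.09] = -7.66*m - 3.88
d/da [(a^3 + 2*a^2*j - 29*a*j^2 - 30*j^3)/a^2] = (a^3 + 29*a*j^2 + 60*j^3)/a^3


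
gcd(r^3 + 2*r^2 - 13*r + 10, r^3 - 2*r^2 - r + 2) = r^2 - 3*r + 2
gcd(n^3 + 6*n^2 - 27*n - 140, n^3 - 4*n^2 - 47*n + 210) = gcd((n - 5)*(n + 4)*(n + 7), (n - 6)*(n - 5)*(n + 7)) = n^2 + 2*n - 35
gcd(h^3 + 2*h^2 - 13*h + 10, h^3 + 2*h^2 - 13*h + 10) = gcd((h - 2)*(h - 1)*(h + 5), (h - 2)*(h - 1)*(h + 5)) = h^3 + 2*h^2 - 13*h + 10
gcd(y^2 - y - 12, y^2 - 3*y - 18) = y + 3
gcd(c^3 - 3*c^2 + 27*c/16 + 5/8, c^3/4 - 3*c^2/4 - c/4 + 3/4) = 1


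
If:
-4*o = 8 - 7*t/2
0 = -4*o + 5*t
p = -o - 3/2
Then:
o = -20/3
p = 31/6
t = -16/3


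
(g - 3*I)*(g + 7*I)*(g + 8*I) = g^3 + 12*I*g^2 - 11*g + 168*I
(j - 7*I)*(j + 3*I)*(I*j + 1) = I*j^3 + 5*j^2 + 17*I*j + 21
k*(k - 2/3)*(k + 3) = k^3 + 7*k^2/3 - 2*k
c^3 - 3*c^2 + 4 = (c - 2)^2*(c + 1)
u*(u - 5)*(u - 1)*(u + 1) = u^4 - 5*u^3 - u^2 + 5*u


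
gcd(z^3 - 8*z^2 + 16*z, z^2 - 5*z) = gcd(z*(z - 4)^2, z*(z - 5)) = z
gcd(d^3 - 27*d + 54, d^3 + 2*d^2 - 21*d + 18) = d^2 + 3*d - 18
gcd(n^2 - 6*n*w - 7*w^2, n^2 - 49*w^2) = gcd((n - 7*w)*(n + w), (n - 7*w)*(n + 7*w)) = -n + 7*w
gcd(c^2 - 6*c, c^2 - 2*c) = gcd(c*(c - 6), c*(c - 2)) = c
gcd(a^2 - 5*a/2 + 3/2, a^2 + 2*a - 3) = a - 1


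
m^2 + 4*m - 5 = (m - 1)*(m + 5)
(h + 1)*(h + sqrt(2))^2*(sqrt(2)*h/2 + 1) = sqrt(2)*h^4/2 + sqrt(2)*h^3/2 + 3*h^3 + 3*h^2 + 3*sqrt(2)*h^2 + 2*h + 3*sqrt(2)*h + 2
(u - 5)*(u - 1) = u^2 - 6*u + 5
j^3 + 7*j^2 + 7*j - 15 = (j - 1)*(j + 3)*(j + 5)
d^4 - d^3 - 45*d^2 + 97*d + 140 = (d - 5)*(d - 4)*(d + 1)*(d + 7)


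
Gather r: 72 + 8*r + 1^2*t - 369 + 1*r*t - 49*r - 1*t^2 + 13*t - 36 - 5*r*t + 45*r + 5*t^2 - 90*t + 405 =r*(4 - 4*t) + 4*t^2 - 76*t + 72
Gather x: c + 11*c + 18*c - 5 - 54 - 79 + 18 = 30*c - 120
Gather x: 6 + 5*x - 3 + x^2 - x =x^2 + 4*x + 3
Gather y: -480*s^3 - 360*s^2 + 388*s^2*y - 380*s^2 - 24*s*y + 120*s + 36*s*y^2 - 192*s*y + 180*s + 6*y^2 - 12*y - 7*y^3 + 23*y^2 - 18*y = -480*s^3 - 740*s^2 + 300*s - 7*y^3 + y^2*(36*s + 29) + y*(388*s^2 - 216*s - 30)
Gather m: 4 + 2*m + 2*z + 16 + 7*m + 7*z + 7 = 9*m + 9*z + 27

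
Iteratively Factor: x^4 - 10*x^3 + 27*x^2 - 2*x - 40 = (x - 4)*(x^3 - 6*x^2 + 3*x + 10) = (x - 4)*(x - 2)*(x^2 - 4*x - 5) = (x - 5)*(x - 4)*(x - 2)*(x + 1)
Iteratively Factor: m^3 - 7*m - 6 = (m + 1)*(m^2 - m - 6) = (m + 1)*(m + 2)*(m - 3)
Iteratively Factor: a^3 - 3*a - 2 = (a + 1)*(a^2 - a - 2) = (a - 2)*(a + 1)*(a + 1)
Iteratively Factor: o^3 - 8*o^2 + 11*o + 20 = (o + 1)*(o^2 - 9*o + 20) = (o - 5)*(o + 1)*(o - 4)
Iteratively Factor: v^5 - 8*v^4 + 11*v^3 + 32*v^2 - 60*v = (v - 5)*(v^4 - 3*v^3 - 4*v^2 + 12*v) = v*(v - 5)*(v^3 - 3*v^2 - 4*v + 12) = v*(v - 5)*(v - 2)*(v^2 - v - 6) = v*(v - 5)*(v - 2)*(v + 2)*(v - 3)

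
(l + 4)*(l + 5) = l^2 + 9*l + 20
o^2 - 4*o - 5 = (o - 5)*(o + 1)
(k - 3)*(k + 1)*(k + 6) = k^3 + 4*k^2 - 15*k - 18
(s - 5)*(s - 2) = s^2 - 7*s + 10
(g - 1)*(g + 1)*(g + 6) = g^3 + 6*g^2 - g - 6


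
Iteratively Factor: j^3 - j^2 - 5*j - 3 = (j - 3)*(j^2 + 2*j + 1) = (j - 3)*(j + 1)*(j + 1)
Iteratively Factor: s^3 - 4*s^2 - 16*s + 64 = (s + 4)*(s^2 - 8*s + 16) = (s - 4)*(s + 4)*(s - 4)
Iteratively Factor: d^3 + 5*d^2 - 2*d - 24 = (d + 3)*(d^2 + 2*d - 8) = (d + 3)*(d + 4)*(d - 2)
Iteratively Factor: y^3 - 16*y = (y)*(y^2 - 16) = y*(y - 4)*(y + 4)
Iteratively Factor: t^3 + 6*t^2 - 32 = (t - 2)*(t^2 + 8*t + 16) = (t - 2)*(t + 4)*(t + 4)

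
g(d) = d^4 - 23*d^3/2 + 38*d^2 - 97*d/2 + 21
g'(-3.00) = -695.00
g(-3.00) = 900.00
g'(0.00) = -48.50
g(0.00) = 21.00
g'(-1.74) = -306.26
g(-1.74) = 290.19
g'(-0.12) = -58.12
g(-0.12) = 27.39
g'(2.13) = -4.49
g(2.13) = -0.45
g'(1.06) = -1.94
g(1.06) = -0.15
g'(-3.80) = -1054.97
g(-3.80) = 1593.56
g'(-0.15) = -60.69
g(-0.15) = 29.17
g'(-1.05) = -170.97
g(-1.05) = 128.35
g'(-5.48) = -2159.30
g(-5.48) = 4222.28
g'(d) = 4*d^3 - 69*d^2/2 + 76*d - 97/2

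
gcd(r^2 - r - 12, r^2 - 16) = r - 4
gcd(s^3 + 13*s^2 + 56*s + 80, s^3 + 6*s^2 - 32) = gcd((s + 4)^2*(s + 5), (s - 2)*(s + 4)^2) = s^2 + 8*s + 16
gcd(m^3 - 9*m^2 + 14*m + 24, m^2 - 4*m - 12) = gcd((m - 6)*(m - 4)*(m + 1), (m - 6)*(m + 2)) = m - 6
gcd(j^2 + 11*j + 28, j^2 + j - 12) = j + 4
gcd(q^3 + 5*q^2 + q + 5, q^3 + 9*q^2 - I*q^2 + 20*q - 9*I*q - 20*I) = q^2 + q*(5 - I) - 5*I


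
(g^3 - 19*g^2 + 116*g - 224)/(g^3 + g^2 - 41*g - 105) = (g^2 - 12*g + 32)/(g^2 + 8*g + 15)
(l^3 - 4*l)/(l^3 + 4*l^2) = (l^2 - 4)/(l*(l + 4))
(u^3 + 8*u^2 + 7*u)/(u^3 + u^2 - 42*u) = (u + 1)/(u - 6)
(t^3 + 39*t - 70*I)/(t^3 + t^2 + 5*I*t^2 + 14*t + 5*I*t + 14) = (t - 5*I)/(t + 1)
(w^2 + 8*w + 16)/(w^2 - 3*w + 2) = (w^2 + 8*w + 16)/(w^2 - 3*w + 2)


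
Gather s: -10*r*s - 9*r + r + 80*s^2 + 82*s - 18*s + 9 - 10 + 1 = -8*r + 80*s^2 + s*(64 - 10*r)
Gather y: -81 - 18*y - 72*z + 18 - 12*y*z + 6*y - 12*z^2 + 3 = y*(-12*z - 12) - 12*z^2 - 72*z - 60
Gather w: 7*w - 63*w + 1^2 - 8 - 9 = -56*w - 16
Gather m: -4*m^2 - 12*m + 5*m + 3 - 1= -4*m^2 - 7*m + 2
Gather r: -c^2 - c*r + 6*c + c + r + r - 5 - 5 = -c^2 + 7*c + r*(2 - c) - 10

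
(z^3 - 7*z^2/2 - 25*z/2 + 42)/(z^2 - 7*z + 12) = z + 7/2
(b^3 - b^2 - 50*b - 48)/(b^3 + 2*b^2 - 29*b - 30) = (b - 8)/(b - 5)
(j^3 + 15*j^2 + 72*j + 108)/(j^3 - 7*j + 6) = (j^2 + 12*j + 36)/(j^2 - 3*j + 2)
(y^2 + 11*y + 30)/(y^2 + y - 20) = (y + 6)/(y - 4)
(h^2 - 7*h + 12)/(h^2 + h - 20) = (h - 3)/(h + 5)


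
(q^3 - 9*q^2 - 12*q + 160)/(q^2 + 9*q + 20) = (q^2 - 13*q + 40)/(q + 5)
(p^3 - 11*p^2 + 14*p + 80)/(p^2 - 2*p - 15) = (p^2 - 6*p - 16)/(p + 3)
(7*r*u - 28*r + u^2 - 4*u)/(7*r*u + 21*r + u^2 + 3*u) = (u - 4)/(u + 3)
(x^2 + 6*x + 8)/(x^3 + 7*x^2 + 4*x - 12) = (x + 4)/(x^2 + 5*x - 6)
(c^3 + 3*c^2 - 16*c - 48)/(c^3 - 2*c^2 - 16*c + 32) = (c + 3)/(c - 2)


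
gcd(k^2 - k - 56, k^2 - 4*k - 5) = 1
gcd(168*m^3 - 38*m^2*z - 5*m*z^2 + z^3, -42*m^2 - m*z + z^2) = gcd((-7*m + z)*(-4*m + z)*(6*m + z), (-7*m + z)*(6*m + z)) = -42*m^2 - m*z + z^2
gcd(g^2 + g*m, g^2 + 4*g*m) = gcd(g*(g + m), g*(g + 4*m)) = g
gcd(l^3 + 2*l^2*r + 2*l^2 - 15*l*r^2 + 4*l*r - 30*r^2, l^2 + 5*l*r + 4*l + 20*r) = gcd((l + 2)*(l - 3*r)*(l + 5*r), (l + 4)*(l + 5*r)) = l + 5*r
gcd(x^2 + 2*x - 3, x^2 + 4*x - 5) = x - 1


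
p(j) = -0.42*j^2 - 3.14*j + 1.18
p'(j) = -0.84*j - 3.14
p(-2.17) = 6.02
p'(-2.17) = -1.32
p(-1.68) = 5.27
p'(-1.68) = -1.73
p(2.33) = -8.42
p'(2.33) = -5.10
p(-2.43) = 6.33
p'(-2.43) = -1.10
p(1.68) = -5.28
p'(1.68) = -4.55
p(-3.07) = 6.86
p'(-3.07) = -0.56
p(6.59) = -37.75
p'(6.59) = -8.68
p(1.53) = -4.61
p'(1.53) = -4.43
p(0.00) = 1.18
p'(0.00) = -3.14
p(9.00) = -61.10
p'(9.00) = -10.70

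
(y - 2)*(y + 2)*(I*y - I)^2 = -y^4 + 2*y^3 + 3*y^2 - 8*y + 4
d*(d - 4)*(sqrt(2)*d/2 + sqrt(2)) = sqrt(2)*d^3/2 - sqrt(2)*d^2 - 4*sqrt(2)*d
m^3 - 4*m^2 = m^2*(m - 4)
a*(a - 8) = a^2 - 8*a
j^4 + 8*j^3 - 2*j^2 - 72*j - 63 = (j - 3)*(j + 1)*(j + 3)*(j + 7)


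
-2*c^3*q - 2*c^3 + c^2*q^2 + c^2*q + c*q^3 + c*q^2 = (-c + q)*(2*c + q)*(c*q + c)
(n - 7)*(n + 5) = n^2 - 2*n - 35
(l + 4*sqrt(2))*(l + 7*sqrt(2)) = l^2 + 11*sqrt(2)*l + 56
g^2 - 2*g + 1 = (g - 1)^2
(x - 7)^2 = x^2 - 14*x + 49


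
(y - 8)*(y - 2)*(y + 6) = y^3 - 4*y^2 - 44*y + 96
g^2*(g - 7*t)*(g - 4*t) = g^4 - 11*g^3*t + 28*g^2*t^2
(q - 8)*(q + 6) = q^2 - 2*q - 48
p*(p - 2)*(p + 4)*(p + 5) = p^4 + 7*p^3 + 2*p^2 - 40*p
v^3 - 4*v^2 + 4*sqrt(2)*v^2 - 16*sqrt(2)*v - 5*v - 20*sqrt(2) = (v - 5)*(v + 1)*(v + 4*sqrt(2))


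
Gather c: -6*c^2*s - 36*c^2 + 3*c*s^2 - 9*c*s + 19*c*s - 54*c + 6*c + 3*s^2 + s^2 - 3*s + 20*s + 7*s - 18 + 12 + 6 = c^2*(-6*s - 36) + c*(3*s^2 + 10*s - 48) + 4*s^2 + 24*s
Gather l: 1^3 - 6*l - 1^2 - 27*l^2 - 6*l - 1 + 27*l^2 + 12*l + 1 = 0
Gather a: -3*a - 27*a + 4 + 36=40 - 30*a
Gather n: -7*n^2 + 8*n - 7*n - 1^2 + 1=-7*n^2 + n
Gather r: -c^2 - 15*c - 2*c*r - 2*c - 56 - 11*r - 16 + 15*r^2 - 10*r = -c^2 - 17*c + 15*r^2 + r*(-2*c - 21) - 72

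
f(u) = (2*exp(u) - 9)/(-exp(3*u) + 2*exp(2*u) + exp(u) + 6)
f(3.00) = 0.00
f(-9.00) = -1.50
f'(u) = (2*exp(u) - 9)*(3*exp(3*u) - 4*exp(2*u) - exp(u))/(-exp(3*u) + 2*exp(2*u) + exp(u) + 6)^2 + 2*exp(u)/(-exp(3*u) + 2*exp(2*u) + exp(u) + 6)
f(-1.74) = -1.39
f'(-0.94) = 0.27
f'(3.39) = 0.00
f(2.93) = -0.00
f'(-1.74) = 0.12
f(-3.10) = -1.47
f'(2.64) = 0.01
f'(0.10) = 0.47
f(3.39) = -0.00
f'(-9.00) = 0.00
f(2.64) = -0.01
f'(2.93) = 0.01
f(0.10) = -0.83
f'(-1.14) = 0.22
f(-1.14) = -1.29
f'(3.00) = 0.01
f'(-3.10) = 0.03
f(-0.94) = -1.24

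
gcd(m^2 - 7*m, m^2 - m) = m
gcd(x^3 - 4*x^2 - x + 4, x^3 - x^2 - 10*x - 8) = x^2 - 3*x - 4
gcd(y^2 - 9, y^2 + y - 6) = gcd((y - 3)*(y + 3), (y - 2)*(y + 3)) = y + 3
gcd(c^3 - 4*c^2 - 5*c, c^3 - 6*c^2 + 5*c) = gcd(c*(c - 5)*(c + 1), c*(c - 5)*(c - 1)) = c^2 - 5*c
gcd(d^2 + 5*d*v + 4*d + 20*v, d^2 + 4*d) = d + 4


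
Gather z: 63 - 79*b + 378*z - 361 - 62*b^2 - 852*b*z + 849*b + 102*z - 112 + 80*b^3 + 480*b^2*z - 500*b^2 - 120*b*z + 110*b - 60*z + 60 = 80*b^3 - 562*b^2 + 880*b + z*(480*b^2 - 972*b + 420) - 350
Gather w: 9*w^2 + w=9*w^2 + w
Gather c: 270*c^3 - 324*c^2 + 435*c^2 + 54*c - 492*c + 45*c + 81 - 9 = 270*c^3 + 111*c^2 - 393*c + 72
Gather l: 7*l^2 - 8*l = 7*l^2 - 8*l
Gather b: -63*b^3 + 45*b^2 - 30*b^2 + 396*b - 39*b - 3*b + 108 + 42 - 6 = -63*b^3 + 15*b^2 + 354*b + 144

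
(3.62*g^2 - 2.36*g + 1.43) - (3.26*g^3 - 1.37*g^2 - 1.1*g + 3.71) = -3.26*g^3 + 4.99*g^2 - 1.26*g - 2.28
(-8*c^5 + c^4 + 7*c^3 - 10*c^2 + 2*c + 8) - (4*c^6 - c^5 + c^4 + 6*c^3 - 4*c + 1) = -4*c^6 - 7*c^5 + c^3 - 10*c^2 + 6*c + 7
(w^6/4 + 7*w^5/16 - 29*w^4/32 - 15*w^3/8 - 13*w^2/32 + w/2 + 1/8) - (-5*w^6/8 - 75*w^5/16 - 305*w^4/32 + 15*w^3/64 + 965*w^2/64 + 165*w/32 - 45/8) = 7*w^6/8 + 41*w^5/8 + 69*w^4/8 - 135*w^3/64 - 991*w^2/64 - 149*w/32 + 23/4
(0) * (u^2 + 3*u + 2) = 0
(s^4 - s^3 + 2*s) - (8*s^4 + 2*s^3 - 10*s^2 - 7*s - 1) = -7*s^4 - 3*s^3 + 10*s^2 + 9*s + 1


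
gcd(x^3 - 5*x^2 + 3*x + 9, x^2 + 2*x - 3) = 1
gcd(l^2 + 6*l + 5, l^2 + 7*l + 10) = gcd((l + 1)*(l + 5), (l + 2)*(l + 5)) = l + 5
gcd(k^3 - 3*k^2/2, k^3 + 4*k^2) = k^2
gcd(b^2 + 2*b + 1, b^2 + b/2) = 1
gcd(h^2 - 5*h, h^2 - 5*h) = h^2 - 5*h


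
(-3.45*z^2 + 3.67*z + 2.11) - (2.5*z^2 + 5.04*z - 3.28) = -5.95*z^2 - 1.37*z + 5.39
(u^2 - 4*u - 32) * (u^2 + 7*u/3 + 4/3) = u^4 - 5*u^3/3 - 40*u^2 - 80*u - 128/3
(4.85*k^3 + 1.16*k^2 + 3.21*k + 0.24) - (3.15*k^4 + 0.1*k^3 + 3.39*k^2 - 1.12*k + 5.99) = -3.15*k^4 + 4.75*k^3 - 2.23*k^2 + 4.33*k - 5.75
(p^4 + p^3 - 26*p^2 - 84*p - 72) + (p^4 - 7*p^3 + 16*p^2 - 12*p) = 2*p^4 - 6*p^3 - 10*p^2 - 96*p - 72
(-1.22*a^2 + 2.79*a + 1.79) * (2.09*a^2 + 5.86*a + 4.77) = -2.5498*a^4 - 1.3181*a^3 + 14.2711*a^2 + 23.7977*a + 8.5383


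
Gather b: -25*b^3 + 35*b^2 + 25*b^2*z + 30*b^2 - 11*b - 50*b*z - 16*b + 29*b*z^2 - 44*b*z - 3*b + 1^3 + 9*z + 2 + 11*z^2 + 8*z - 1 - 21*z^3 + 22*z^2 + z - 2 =-25*b^3 + b^2*(25*z + 65) + b*(29*z^2 - 94*z - 30) - 21*z^3 + 33*z^2 + 18*z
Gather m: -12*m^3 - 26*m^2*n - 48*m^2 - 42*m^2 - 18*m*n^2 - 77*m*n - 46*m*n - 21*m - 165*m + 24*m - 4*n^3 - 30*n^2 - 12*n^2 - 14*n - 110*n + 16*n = -12*m^3 + m^2*(-26*n - 90) + m*(-18*n^2 - 123*n - 162) - 4*n^3 - 42*n^2 - 108*n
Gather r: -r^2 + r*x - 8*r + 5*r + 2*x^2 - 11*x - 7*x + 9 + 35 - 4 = -r^2 + r*(x - 3) + 2*x^2 - 18*x + 40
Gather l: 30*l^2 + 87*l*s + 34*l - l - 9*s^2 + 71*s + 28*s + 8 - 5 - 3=30*l^2 + l*(87*s + 33) - 9*s^2 + 99*s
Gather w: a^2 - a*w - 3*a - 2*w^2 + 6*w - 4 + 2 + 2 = a^2 - 3*a - 2*w^2 + w*(6 - a)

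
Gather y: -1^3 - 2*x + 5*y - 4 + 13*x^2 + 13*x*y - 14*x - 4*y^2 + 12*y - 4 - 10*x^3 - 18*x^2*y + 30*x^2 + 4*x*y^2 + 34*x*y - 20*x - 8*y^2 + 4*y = -10*x^3 + 43*x^2 - 36*x + y^2*(4*x - 12) + y*(-18*x^2 + 47*x + 21) - 9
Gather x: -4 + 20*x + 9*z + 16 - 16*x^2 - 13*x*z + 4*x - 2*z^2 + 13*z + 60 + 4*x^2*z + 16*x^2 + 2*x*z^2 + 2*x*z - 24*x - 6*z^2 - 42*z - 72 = 4*x^2*z + x*(2*z^2 - 11*z) - 8*z^2 - 20*z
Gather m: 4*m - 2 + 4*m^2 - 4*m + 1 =4*m^2 - 1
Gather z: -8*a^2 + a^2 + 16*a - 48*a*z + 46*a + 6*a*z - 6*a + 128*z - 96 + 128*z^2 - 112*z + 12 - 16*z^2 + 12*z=-7*a^2 + 56*a + 112*z^2 + z*(28 - 42*a) - 84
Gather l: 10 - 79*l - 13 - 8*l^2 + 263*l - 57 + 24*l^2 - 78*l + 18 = 16*l^2 + 106*l - 42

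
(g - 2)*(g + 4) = g^2 + 2*g - 8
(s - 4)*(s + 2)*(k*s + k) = k*s^3 - k*s^2 - 10*k*s - 8*k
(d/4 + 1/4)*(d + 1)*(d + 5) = d^3/4 + 7*d^2/4 + 11*d/4 + 5/4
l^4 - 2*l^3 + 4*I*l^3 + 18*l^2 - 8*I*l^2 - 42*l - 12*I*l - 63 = (l - 3)*(l + 1)*(l - 3*I)*(l + 7*I)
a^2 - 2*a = a*(a - 2)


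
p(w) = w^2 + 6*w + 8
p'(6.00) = 18.00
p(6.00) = 80.00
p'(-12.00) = -18.00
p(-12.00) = 80.00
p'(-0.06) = 5.88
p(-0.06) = 7.64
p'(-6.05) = -6.10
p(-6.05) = 8.30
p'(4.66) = 15.32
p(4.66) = 57.68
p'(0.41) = 6.82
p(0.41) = 10.63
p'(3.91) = 13.82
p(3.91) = 46.75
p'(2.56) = 11.12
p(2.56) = 29.91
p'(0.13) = 6.26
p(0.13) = 8.80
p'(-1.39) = 3.22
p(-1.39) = 1.59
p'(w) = 2*w + 6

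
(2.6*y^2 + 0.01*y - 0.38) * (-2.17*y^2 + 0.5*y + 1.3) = -5.642*y^4 + 1.2783*y^3 + 4.2096*y^2 - 0.177*y - 0.494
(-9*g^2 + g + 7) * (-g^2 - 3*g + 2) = 9*g^4 + 26*g^3 - 28*g^2 - 19*g + 14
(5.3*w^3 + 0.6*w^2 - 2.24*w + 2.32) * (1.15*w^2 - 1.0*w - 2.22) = 6.095*w^5 - 4.61*w^4 - 14.942*w^3 + 3.576*w^2 + 2.6528*w - 5.1504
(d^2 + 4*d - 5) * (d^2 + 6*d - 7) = d^4 + 10*d^3 + 12*d^2 - 58*d + 35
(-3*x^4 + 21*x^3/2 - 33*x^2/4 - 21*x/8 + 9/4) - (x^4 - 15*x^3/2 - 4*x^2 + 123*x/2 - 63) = -4*x^4 + 18*x^3 - 17*x^2/4 - 513*x/8 + 261/4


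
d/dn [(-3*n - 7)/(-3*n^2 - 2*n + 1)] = (-9*n^2 - 42*n - 17)/(9*n^4 + 12*n^3 - 2*n^2 - 4*n + 1)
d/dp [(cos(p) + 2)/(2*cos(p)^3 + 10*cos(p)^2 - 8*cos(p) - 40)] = (2*cos(p) + 3)*sin(p)/(2*(cos(p) - 2)^2*(cos(p) + 5)^2)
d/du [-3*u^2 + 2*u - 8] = 2 - 6*u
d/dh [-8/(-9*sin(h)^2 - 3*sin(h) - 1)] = -24*(6*sin(h) + 1)*cos(h)/(9*sin(h)^2 + 3*sin(h) + 1)^2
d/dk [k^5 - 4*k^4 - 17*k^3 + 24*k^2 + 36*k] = 5*k^4 - 16*k^3 - 51*k^2 + 48*k + 36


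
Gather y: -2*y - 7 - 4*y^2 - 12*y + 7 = -4*y^2 - 14*y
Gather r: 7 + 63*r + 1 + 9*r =72*r + 8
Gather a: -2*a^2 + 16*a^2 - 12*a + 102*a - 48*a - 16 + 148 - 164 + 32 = 14*a^2 + 42*a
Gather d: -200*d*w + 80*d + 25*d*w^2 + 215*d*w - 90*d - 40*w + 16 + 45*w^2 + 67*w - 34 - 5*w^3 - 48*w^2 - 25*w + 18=d*(25*w^2 + 15*w - 10) - 5*w^3 - 3*w^2 + 2*w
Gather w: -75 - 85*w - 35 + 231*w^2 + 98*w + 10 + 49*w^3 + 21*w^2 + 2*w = 49*w^3 + 252*w^2 + 15*w - 100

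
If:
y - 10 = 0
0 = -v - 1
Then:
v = -1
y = 10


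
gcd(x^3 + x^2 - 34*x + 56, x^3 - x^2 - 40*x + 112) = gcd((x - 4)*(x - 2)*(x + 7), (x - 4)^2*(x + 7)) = x^2 + 3*x - 28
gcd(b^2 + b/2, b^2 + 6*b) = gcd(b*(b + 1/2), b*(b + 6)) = b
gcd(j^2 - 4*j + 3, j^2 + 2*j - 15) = j - 3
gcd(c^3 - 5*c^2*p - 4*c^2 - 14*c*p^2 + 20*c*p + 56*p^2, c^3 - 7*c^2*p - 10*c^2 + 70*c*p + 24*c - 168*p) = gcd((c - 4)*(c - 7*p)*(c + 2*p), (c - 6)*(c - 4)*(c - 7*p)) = -c^2 + 7*c*p + 4*c - 28*p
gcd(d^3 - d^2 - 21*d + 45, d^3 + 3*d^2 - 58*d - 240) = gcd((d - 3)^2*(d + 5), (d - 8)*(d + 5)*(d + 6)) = d + 5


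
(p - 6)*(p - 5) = p^2 - 11*p + 30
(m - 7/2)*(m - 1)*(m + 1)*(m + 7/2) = m^4 - 53*m^2/4 + 49/4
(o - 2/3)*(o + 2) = o^2 + 4*o/3 - 4/3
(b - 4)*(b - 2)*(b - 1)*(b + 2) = b^4 - 5*b^3 + 20*b - 16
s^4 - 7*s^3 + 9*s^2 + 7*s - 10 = (s - 5)*(s - 2)*(s - 1)*(s + 1)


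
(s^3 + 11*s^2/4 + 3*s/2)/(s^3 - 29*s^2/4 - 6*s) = (s + 2)/(s - 8)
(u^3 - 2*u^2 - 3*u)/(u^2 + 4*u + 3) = u*(u - 3)/(u + 3)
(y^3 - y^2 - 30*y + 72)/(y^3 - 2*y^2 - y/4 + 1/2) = 4*(y^3 - y^2 - 30*y + 72)/(4*y^3 - 8*y^2 - y + 2)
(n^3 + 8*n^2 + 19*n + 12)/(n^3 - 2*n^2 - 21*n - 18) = (n + 4)/(n - 6)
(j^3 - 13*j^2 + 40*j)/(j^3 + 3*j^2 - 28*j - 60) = j*(j - 8)/(j^2 + 8*j + 12)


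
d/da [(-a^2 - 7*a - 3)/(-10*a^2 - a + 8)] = (-69*a^2 - 76*a - 59)/(100*a^4 + 20*a^3 - 159*a^2 - 16*a + 64)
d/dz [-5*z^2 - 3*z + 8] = -10*z - 3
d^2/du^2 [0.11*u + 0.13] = 0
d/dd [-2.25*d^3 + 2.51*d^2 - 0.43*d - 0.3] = -6.75*d^2 + 5.02*d - 0.43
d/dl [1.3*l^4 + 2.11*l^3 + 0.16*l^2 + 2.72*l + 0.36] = 5.2*l^3 + 6.33*l^2 + 0.32*l + 2.72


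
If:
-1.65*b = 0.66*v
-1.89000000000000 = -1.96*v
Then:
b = -0.39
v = 0.96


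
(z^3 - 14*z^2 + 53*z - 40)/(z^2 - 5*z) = z - 9 + 8/z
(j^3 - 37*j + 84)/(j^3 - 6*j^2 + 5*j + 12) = (j + 7)/(j + 1)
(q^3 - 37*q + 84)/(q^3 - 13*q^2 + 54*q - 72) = (q + 7)/(q - 6)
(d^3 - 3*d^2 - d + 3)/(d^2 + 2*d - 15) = (d^2 - 1)/(d + 5)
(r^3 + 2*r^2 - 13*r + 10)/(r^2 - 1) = (r^2 + 3*r - 10)/(r + 1)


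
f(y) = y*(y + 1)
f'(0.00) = 1.00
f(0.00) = 0.00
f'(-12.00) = -23.00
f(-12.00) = 132.00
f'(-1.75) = -2.50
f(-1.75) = 1.31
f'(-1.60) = -2.20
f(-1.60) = 0.96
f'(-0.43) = 0.14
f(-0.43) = -0.25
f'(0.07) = 1.14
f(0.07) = 0.07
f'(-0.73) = -0.46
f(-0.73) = -0.20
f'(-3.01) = -5.02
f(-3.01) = 6.05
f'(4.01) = 9.02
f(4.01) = 20.09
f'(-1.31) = -1.62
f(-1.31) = 0.41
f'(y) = 2*y + 1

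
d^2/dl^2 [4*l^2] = 8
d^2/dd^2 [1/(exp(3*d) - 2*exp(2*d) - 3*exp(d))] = ((-9*exp(2*d) + 8*exp(d) + 3)*(-exp(2*d) + 2*exp(d) + 3) - 2*(-3*exp(2*d) + 4*exp(d) + 3)^2)*exp(-d)/(-exp(2*d) + 2*exp(d) + 3)^3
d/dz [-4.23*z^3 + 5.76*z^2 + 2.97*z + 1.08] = -12.69*z^2 + 11.52*z + 2.97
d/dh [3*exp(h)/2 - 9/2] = 3*exp(h)/2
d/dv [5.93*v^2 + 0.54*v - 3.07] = 11.86*v + 0.54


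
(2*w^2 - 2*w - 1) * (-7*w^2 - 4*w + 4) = -14*w^4 + 6*w^3 + 23*w^2 - 4*w - 4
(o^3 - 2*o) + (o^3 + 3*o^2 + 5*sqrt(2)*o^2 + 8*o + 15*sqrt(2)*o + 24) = 2*o^3 + 3*o^2 + 5*sqrt(2)*o^2 + 6*o + 15*sqrt(2)*o + 24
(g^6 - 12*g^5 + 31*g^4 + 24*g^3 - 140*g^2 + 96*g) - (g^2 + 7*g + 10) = g^6 - 12*g^5 + 31*g^4 + 24*g^3 - 141*g^2 + 89*g - 10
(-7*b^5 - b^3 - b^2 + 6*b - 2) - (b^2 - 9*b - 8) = -7*b^5 - b^3 - 2*b^2 + 15*b + 6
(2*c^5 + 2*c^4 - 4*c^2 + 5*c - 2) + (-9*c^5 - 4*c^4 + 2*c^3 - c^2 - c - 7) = -7*c^5 - 2*c^4 + 2*c^3 - 5*c^2 + 4*c - 9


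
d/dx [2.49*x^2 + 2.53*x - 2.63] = 4.98*x + 2.53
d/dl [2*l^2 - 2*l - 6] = 4*l - 2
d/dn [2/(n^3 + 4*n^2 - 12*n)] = 2*(-3*n^2 - 8*n + 12)/(n^2*(n^2 + 4*n - 12)^2)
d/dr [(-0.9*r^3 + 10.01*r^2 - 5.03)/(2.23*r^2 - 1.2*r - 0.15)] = (-2.007*r^4 + 2.16*r^3 - 11.607*r^2 + 19.4308*r - 6.036)/(4.9729*r^4 - 5.352*r^3 + 0.771*r^2 + 0.36*r + 0.0225)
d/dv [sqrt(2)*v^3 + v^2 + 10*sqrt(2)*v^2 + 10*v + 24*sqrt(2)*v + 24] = 3*sqrt(2)*v^2 + 2*v + 20*sqrt(2)*v + 10 + 24*sqrt(2)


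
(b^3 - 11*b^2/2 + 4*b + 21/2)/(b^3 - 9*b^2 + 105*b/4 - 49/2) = 2*(b^2 - 2*b - 3)/(2*b^2 - 11*b + 14)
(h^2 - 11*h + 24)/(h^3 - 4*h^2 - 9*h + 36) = (h - 8)/(h^2 - h - 12)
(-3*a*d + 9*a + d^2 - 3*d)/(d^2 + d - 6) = (-3*a*d + 9*a + d^2 - 3*d)/(d^2 + d - 6)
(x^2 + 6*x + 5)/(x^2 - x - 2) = (x + 5)/(x - 2)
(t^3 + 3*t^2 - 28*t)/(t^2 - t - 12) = t*(t + 7)/(t + 3)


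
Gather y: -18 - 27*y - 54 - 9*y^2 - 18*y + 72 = -9*y^2 - 45*y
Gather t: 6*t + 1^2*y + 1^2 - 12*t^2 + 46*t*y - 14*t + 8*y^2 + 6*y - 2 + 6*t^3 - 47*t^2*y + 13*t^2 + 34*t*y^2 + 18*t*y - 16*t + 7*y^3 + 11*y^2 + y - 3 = 6*t^3 + t^2*(1 - 47*y) + t*(34*y^2 + 64*y - 24) + 7*y^3 + 19*y^2 + 8*y - 4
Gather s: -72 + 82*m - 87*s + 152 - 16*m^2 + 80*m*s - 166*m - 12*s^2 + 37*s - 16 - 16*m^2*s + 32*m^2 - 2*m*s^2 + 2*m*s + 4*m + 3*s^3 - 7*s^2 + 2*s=16*m^2 - 80*m + 3*s^3 + s^2*(-2*m - 19) + s*(-16*m^2 + 82*m - 48) + 64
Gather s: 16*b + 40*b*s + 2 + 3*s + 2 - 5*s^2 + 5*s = 16*b - 5*s^2 + s*(40*b + 8) + 4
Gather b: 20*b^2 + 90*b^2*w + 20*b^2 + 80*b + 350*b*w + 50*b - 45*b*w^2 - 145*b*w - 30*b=b^2*(90*w + 40) + b*(-45*w^2 + 205*w + 100)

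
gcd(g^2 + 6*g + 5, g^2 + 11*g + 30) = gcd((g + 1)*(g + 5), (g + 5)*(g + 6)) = g + 5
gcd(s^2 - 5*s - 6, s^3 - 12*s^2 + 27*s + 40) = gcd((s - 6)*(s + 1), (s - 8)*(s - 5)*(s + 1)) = s + 1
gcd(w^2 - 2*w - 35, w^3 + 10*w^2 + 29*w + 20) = w + 5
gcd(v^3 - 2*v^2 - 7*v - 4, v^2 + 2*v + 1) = v^2 + 2*v + 1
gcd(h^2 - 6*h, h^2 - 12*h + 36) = h - 6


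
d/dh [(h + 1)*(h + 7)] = 2*h + 8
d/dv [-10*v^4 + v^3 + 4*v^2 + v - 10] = -40*v^3 + 3*v^2 + 8*v + 1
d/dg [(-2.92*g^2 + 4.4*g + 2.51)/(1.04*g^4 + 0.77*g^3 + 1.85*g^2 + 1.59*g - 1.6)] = (6.0736*g^5 - 11.4796*g^4 - 17.2176*g^3 - 18.5809*g^2 + 0.0569999999999986*g - 11.0309)/(1.0816*g^8 + 1.6016*g^7 + 4.4409*g^6 + 6.1562*g^5 + 2.5431*g^4 + 3.419*g^3 - 3.3919*g^2 - 5.088*g + 2.56)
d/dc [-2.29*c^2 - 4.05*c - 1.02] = -4.58*c - 4.05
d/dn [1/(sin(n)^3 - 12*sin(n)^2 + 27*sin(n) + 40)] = 3*(8*sin(n) + cos(n)^2 - 10)*cos(n)/(sin(n)^3 - 12*sin(n)^2 + 27*sin(n) + 40)^2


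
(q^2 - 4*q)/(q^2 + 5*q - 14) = q*(q - 4)/(q^2 + 5*q - 14)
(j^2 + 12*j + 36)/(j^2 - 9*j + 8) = (j^2 + 12*j + 36)/(j^2 - 9*j + 8)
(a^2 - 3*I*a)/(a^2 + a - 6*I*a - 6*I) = a*(a - 3*I)/(a^2 + a - 6*I*a - 6*I)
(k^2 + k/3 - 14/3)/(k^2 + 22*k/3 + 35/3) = (k - 2)/(k + 5)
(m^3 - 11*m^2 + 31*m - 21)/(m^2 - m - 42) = (m^2 - 4*m + 3)/(m + 6)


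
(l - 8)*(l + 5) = l^2 - 3*l - 40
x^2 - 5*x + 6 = (x - 3)*(x - 2)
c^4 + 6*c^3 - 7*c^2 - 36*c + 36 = (c - 2)*(c - 1)*(c + 3)*(c + 6)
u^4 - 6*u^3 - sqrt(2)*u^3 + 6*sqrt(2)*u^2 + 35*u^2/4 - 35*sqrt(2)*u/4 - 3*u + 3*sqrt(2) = (u - 4)*(u - 3/2)*(u - 1/2)*(u - sqrt(2))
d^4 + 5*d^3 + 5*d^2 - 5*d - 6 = (d - 1)*(d + 1)*(d + 2)*(d + 3)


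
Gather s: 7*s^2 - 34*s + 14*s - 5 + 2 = 7*s^2 - 20*s - 3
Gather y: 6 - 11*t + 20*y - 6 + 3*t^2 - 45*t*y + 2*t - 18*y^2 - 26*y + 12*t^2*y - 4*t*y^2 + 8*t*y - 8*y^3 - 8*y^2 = 3*t^2 - 9*t - 8*y^3 + y^2*(-4*t - 26) + y*(12*t^2 - 37*t - 6)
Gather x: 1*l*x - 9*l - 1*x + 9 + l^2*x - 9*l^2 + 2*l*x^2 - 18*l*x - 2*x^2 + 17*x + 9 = -9*l^2 - 9*l + x^2*(2*l - 2) + x*(l^2 - 17*l + 16) + 18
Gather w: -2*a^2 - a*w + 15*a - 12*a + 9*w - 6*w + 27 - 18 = -2*a^2 + 3*a + w*(3 - a) + 9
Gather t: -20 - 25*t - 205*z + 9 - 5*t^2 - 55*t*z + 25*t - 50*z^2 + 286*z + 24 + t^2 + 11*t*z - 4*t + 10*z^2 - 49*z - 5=-4*t^2 + t*(-44*z - 4) - 40*z^2 + 32*z + 8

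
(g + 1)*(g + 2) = g^2 + 3*g + 2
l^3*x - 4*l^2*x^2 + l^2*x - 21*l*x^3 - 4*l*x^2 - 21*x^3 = (l - 7*x)*(l + 3*x)*(l*x + x)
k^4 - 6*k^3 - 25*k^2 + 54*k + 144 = (k - 8)*(k - 3)*(k + 2)*(k + 3)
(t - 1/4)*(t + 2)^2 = t^3 + 15*t^2/4 + 3*t - 1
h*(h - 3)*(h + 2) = h^3 - h^2 - 6*h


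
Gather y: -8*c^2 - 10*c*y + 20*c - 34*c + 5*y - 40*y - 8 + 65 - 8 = -8*c^2 - 14*c + y*(-10*c - 35) + 49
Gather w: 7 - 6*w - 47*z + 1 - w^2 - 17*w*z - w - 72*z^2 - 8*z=-w^2 + w*(-17*z - 7) - 72*z^2 - 55*z + 8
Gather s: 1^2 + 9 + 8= 18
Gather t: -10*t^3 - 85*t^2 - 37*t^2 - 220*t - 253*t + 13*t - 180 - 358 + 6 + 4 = -10*t^3 - 122*t^2 - 460*t - 528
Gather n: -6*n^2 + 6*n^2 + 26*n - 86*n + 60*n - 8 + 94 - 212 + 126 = 0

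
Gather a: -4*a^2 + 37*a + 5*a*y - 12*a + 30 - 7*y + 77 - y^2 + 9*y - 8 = -4*a^2 + a*(5*y + 25) - y^2 + 2*y + 99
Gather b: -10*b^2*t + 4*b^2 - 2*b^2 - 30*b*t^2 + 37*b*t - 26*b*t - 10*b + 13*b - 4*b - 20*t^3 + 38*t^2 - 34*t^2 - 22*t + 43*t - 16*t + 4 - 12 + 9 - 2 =b^2*(2 - 10*t) + b*(-30*t^2 + 11*t - 1) - 20*t^3 + 4*t^2 + 5*t - 1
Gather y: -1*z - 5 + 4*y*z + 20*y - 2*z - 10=y*(4*z + 20) - 3*z - 15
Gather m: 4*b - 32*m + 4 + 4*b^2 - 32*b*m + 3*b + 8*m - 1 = 4*b^2 + 7*b + m*(-32*b - 24) + 3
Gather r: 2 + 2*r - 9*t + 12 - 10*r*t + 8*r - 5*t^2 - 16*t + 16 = r*(10 - 10*t) - 5*t^2 - 25*t + 30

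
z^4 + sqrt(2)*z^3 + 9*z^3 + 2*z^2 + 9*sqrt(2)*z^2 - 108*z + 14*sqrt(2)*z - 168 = (z + 2)*(z + 7)*(z - 2*sqrt(2))*(z + 3*sqrt(2))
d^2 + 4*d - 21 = (d - 3)*(d + 7)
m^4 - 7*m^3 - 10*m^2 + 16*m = m*(m - 8)*(m - 1)*(m + 2)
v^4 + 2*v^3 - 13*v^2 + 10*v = v*(v - 2)*(v - 1)*(v + 5)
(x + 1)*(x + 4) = x^2 + 5*x + 4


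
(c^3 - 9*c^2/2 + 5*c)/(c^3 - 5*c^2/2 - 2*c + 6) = c*(2*c - 5)/(2*c^2 - c - 6)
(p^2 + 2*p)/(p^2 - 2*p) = (p + 2)/(p - 2)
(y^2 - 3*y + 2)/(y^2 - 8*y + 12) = (y - 1)/(y - 6)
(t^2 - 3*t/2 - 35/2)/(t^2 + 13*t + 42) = (2*t^2 - 3*t - 35)/(2*(t^2 + 13*t + 42))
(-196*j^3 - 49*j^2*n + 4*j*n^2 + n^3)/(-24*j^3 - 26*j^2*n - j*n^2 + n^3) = (49*j^2 - n^2)/(6*j^2 + 5*j*n - n^2)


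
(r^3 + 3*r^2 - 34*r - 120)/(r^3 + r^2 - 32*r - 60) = (r + 4)/(r + 2)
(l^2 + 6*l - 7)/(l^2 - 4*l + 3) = (l + 7)/(l - 3)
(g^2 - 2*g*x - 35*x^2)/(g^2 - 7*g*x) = (g + 5*x)/g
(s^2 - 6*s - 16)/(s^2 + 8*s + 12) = (s - 8)/(s + 6)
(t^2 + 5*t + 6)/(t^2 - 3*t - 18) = (t + 2)/(t - 6)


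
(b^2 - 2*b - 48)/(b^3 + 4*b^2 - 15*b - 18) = (b - 8)/(b^2 - 2*b - 3)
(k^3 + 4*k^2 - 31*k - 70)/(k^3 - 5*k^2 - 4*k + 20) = (k + 7)/(k - 2)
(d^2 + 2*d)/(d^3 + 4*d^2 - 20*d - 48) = d/(d^2 + 2*d - 24)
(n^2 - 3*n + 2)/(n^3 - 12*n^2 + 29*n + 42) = (n^2 - 3*n + 2)/(n^3 - 12*n^2 + 29*n + 42)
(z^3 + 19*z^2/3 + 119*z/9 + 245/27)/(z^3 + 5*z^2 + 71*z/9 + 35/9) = (z + 7/3)/(z + 1)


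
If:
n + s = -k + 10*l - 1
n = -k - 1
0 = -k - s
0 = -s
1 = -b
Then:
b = -1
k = 0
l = 0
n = -1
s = 0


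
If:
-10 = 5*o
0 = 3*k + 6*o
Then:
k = 4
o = -2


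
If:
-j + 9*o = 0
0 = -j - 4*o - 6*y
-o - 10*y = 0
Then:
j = 0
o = 0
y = 0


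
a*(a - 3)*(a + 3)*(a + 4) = a^4 + 4*a^3 - 9*a^2 - 36*a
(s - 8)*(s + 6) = s^2 - 2*s - 48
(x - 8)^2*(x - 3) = x^3 - 19*x^2 + 112*x - 192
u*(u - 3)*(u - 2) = u^3 - 5*u^2 + 6*u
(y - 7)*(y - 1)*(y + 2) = y^3 - 6*y^2 - 9*y + 14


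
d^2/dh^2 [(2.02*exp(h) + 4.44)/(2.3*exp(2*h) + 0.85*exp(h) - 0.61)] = (10.6858*exp(4*h) + 90.0013*exp(3*h) + 43.04496*exp(2*h) + 29.17255*exp(h) + 3.053782)*exp(h)/(12.167*exp(6*h) + 13.4895*exp(5*h) - 4.69545*exp(4*h) - 6.541175*exp(3*h) + 1.245315*exp(2*h) + 0.948855*exp(h) - 0.226981)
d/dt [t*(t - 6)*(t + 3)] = 3*t^2 - 6*t - 18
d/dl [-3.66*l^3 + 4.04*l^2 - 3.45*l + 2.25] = -10.98*l^2 + 8.08*l - 3.45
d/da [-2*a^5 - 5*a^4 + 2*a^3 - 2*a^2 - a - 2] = -10*a^4 - 20*a^3 + 6*a^2 - 4*a - 1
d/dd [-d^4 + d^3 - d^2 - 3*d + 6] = -4*d^3 + 3*d^2 - 2*d - 3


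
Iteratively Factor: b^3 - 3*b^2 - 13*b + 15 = (b - 1)*(b^2 - 2*b - 15) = (b - 1)*(b + 3)*(b - 5)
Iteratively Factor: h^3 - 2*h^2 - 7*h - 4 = (h - 4)*(h^2 + 2*h + 1) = (h - 4)*(h + 1)*(h + 1)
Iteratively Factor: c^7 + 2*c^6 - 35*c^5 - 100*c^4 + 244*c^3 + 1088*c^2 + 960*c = (c + 4)*(c^6 - 2*c^5 - 27*c^4 + 8*c^3 + 212*c^2 + 240*c) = (c - 4)*(c + 4)*(c^5 + 2*c^4 - 19*c^3 - 68*c^2 - 60*c) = (c - 4)*(c + 2)*(c + 4)*(c^4 - 19*c^2 - 30*c) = (c - 5)*(c - 4)*(c + 2)*(c + 4)*(c^3 + 5*c^2 + 6*c) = (c - 5)*(c - 4)*(c + 2)^2*(c + 4)*(c^2 + 3*c) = (c - 5)*(c - 4)*(c + 2)^2*(c + 3)*(c + 4)*(c)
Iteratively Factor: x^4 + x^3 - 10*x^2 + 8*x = (x)*(x^3 + x^2 - 10*x + 8) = x*(x - 2)*(x^2 + 3*x - 4) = x*(x - 2)*(x - 1)*(x + 4)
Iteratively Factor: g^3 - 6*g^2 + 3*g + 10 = (g - 2)*(g^2 - 4*g - 5) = (g - 5)*(g - 2)*(g + 1)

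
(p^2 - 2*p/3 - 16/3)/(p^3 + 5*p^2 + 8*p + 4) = (p - 8/3)/(p^2 + 3*p + 2)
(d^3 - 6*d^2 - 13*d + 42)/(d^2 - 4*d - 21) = d - 2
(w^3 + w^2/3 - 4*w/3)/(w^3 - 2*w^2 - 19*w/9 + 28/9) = 3*w/(3*w - 7)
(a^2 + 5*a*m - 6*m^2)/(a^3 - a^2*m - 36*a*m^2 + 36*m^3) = 1/(a - 6*m)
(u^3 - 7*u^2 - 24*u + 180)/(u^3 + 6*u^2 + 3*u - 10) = (u^2 - 12*u + 36)/(u^2 + u - 2)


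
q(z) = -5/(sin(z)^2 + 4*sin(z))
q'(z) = -5*(-2*sin(z)*cos(z) - 4*cos(z))/(sin(z)^2 + 4*sin(z))^2 = 10*(sin(z) + 2)*cos(z)/((sin(z) + 4)^2*sin(z)^2)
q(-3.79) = -1.80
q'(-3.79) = -2.68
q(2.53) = -1.90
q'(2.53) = -3.06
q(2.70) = -2.64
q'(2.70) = -6.13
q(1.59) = -1.00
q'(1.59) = -0.02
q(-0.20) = 6.62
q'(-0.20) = 30.95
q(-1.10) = 1.80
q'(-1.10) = 0.66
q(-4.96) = -1.04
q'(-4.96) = 0.31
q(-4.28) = -1.12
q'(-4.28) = -0.61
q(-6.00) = -4.18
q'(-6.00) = 15.31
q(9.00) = -2.75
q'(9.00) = -6.65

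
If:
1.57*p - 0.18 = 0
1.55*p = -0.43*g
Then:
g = -0.41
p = 0.11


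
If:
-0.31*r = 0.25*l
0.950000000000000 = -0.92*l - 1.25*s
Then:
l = -1.35869565217391*s - 1.03260869565217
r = 1.09572230014025*s + 0.832748948106592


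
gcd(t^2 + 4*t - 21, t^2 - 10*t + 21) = t - 3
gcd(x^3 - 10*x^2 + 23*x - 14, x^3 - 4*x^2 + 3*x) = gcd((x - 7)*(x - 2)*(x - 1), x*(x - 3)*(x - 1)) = x - 1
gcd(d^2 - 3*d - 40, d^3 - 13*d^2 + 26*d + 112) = d - 8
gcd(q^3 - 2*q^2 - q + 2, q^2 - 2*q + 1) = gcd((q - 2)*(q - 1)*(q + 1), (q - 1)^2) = q - 1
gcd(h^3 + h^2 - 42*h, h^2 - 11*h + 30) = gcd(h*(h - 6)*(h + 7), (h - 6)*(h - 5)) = h - 6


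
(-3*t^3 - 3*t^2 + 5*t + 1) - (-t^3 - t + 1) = -2*t^3 - 3*t^2 + 6*t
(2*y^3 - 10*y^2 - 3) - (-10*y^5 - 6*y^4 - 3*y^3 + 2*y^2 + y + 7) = 10*y^5 + 6*y^4 + 5*y^3 - 12*y^2 - y - 10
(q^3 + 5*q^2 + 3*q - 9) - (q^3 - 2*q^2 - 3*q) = 7*q^2 + 6*q - 9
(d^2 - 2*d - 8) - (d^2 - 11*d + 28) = 9*d - 36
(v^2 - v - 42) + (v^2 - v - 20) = 2*v^2 - 2*v - 62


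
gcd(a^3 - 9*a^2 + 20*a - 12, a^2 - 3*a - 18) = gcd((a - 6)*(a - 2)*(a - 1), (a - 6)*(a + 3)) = a - 6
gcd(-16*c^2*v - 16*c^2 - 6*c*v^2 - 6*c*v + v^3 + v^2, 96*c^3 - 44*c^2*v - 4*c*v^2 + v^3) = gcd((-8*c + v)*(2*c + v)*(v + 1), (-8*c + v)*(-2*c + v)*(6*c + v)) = -8*c + v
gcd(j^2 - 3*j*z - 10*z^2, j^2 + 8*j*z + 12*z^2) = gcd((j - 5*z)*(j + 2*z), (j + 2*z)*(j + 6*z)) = j + 2*z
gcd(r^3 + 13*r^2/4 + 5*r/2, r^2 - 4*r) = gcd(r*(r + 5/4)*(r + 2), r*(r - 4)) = r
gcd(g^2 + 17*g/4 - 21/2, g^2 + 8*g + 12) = g + 6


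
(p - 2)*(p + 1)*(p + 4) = p^3 + 3*p^2 - 6*p - 8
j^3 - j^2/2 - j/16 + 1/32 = (j - 1/2)*(j - 1/4)*(j + 1/4)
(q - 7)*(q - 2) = q^2 - 9*q + 14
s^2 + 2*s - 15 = (s - 3)*(s + 5)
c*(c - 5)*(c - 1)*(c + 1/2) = c^4 - 11*c^3/2 + 2*c^2 + 5*c/2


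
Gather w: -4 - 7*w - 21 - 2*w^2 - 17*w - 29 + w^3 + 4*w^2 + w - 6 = w^3 + 2*w^2 - 23*w - 60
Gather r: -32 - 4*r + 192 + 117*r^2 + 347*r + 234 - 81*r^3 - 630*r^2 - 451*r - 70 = -81*r^3 - 513*r^2 - 108*r + 324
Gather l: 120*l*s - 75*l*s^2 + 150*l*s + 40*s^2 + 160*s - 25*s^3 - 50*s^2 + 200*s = l*(-75*s^2 + 270*s) - 25*s^3 - 10*s^2 + 360*s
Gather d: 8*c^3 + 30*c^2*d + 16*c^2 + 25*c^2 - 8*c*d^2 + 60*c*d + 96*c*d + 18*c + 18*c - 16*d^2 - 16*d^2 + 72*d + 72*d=8*c^3 + 41*c^2 + 36*c + d^2*(-8*c - 32) + d*(30*c^2 + 156*c + 144)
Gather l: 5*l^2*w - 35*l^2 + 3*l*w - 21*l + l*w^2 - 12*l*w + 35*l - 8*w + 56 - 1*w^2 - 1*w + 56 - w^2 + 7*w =l^2*(5*w - 35) + l*(w^2 - 9*w + 14) - 2*w^2 - 2*w + 112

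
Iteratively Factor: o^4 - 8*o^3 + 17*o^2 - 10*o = (o)*(o^3 - 8*o^2 + 17*o - 10) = o*(o - 5)*(o^2 - 3*o + 2) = o*(o - 5)*(o - 2)*(o - 1)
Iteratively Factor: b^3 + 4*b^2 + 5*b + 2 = (b + 2)*(b^2 + 2*b + 1) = (b + 1)*(b + 2)*(b + 1)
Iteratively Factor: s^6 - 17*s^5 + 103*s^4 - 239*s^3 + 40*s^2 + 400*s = (s + 1)*(s^5 - 18*s^4 + 121*s^3 - 360*s^2 + 400*s) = (s - 5)*(s + 1)*(s^4 - 13*s^3 + 56*s^2 - 80*s) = (s - 5)*(s - 4)*(s + 1)*(s^3 - 9*s^2 + 20*s) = s*(s - 5)*(s - 4)*(s + 1)*(s^2 - 9*s + 20) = s*(s - 5)*(s - 4)^2*(s + 1)*(s - 5)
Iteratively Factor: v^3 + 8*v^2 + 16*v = (v + 4)*(v^2 + 4*v) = (v + 4)^2*(v)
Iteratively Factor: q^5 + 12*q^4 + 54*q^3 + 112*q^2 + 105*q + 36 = (q + 4)*(q^4 + 8*q^3 + 22*q^2 + 24*q + 9) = (q + 1)*(q + 4)*(q^3 + 7*q^2 + 15*q + 9) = (q + 1)^2*(q + 4)*(q^2 + 6*q + 9) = (q + 1)^2*(q + 3)*(q + 4)*(q + 3)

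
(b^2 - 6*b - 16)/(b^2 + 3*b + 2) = (b - 8)/(b + 1)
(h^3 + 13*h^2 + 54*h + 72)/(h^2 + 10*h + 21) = (h^2 + 10*h + 24)/(h + 7)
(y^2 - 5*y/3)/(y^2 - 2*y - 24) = y*(5 - 3*y)/(3*(-y^2 + 2*y + 24))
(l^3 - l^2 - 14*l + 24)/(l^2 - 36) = (l^3 - l^2 - 14*l + 24)/(l^2 - 36)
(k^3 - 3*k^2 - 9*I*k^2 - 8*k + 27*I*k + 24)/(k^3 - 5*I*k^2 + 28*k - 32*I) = (k - 3)/(k + 4*I)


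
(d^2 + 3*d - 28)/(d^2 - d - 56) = (d - 4)/(d - 8)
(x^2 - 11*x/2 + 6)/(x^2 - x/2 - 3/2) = (x - 4)/(x + 1)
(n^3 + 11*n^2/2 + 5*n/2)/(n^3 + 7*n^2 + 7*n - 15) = n*(2*n + 1)/(2*(n^2 + 2*n - 3))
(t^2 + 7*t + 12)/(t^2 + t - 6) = (t + 4)/(t - 2)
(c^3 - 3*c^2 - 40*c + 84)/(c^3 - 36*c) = (c^2 - 9*c + 14)/(c*(c - 6))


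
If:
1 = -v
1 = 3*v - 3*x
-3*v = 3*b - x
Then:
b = 5/9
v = -1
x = -4/3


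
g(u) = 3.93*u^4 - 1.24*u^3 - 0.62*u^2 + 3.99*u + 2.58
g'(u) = 15.72*u^3 - 3.72*u^2 - 1.24*u + 3.99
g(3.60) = 611.14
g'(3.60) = 684.75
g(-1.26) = 8.95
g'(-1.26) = -31.80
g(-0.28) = 1.47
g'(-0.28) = 3.70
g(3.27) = 414.99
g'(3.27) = 509.82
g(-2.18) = 92.54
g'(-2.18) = -173.85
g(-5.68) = 4277.73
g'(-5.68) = -2989.68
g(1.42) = 19.42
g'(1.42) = 39.74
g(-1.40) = 14.28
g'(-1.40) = -44.70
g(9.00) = 24869.04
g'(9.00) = 11151.39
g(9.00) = 24869.04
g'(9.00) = 11151.39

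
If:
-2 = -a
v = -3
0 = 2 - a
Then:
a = 2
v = -3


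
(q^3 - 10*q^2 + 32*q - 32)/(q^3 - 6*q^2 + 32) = (q - 2)/(q + 2)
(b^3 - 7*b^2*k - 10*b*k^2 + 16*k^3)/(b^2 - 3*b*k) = (b^3 - 7*b^2*k - 10*b*k^2 + 16*k^3)/(b*(b - 3*k))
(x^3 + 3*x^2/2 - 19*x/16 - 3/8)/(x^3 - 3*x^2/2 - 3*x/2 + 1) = (16*x^3 + 24*x^2 - 19*x - 6)/(8*(2*x^3 - 3*x^2 - 3*x + 2))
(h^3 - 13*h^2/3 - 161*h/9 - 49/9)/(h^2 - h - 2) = (-9*h^3 + 39*h^2 + 161*h + 49)/(9*(-h^2 + h + 2))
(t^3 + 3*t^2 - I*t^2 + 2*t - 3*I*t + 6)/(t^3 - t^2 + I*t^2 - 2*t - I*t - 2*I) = (t^2 + t*(3 - 2*I) - 6*I)/(t^2 - t - 2)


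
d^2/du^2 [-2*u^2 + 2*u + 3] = -4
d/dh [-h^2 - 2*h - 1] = -2*h - 2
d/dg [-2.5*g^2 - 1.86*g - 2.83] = -5.0*g - 1.86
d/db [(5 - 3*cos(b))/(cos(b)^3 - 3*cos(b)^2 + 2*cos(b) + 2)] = (-6*cos(b)^3 + 24*cos(b)^2 - 30*cos(b) + 16)*sin(b)/(cos(b)^3 - 3*cos(b)^2 + 2*cos(b) + 2)^2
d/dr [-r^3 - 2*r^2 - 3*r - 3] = -3*r^2 - 4*r - 3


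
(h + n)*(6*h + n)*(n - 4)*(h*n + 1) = 6*h^3*n^2 - 24*h^3*n + 7*h^2*n^3 - 28*h^2*n^2 + 6*h^2*n - 24*h^2 + h*n^4 - 4*h*n^3 + 7*h*n^2 - 28*h*n + n^3 - 4*n^2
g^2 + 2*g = g*(g + 2)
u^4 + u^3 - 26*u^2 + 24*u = u*(u - 4)*(u - 1)*(u + 6)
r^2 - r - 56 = (r - 8)*(r + 7)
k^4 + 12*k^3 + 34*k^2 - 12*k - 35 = (k - 1)*(k + 1)*(k + 5)*(k + 7)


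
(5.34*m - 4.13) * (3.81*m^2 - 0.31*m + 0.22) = 20.3454*m^3 - 17.3907*m^2 + 2.4551*m - 0.9086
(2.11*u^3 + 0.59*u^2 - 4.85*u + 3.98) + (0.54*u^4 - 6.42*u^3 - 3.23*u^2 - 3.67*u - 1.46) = 0.54*u^4 - 4.31*u^3 - 2.64*u^2 - 8.52*u + 2.52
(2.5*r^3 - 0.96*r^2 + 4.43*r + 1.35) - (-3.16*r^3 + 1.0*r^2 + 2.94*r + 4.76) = 5.66*r^3 - 1.96*r^2 + 1.49*r - 3.41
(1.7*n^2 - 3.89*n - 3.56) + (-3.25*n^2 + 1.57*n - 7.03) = -1.55*n^2 - 2.32*n - 10.59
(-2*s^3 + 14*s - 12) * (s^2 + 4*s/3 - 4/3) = -2*s^5 - 8*s^4/3 + 50*s^3/3 + 20*s^2/3 - 104*s/3 + 16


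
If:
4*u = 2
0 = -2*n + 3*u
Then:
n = 3/4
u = 1/2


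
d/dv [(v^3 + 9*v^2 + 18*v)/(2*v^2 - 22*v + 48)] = (v^4 - 22*v^3 - 45*v^2 + 432*v + 432)/(2*(v^4 - 22*v^3 + 169*v^2 - 528*v + 576))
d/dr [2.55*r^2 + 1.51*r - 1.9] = 5.1*r + 1.51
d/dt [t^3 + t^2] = t*(3*t + 2)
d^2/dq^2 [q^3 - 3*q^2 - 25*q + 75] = 6*q - 6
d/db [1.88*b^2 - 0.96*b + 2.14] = 3.76*b - 0.96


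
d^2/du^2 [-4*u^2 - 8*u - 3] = -8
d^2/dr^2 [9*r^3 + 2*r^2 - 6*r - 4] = 54*r + 4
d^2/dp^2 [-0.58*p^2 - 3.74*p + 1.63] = -1.16000000000000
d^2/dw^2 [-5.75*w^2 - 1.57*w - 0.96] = -11.5000000000000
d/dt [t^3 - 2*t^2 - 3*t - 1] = 3*t^2 - 4*t - 3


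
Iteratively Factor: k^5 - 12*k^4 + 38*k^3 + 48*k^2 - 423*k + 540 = (k - 3)*(k^4 - 9*k^3 + 11*k^2 + 81*k - 180) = (k - 4)*(k - 3)*(k^3 - 5*k^2 - 9*k + 45) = (k - 4)*(k - 3)^2*(k^2 - 2*k - 15) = (k - 5)*(k - 4)*(k - 3)^2*(k + 3)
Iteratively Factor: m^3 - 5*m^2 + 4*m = (m - 4)*(m^2 - m) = (m - 4)*(m - 1)*(m)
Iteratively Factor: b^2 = (b)*(b)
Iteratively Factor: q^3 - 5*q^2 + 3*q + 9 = (q - 3)*(q^2 - 2*q - 3) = (q - 3)*(q + 1)*(q - 3)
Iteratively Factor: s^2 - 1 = (s + 1)*(s - 1)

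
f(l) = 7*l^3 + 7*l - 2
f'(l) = 21*l^2 + 7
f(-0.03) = -2.21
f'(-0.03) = 7.02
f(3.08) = 224.09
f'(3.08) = 206.21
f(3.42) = 301.95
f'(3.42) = 252.62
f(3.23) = 256.50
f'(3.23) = 226.09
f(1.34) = 24.22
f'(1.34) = 44.71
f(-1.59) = -41.27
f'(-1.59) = 60.09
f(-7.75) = -3314.64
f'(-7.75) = 1268.31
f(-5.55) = -1237.53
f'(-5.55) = 653.85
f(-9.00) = -5168.00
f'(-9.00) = 1708.00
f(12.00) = 12178.00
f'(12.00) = 3031.00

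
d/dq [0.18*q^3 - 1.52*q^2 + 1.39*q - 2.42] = 0.54*q^2 - 3.04*q + 1.39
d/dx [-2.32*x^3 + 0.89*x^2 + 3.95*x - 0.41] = -6.96*x^2 + 1.78*x + 3.95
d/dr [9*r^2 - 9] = 18*r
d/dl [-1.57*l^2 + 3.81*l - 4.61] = 3.81 - 3.14*l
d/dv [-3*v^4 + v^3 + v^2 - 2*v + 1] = -12*v^3 + 3*v^2 + 2*v - 2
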